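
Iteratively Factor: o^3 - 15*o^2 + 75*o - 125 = (o - 5)*(o^2 - 10*o + 25) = (o - 5)^2*(o - 5)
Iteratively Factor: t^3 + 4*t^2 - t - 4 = (t + 1)*(t^2 + 3*t - 4) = (t + 1)*(t + 4)*(t - 1)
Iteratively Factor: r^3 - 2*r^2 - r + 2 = (r - 2)*(r^2 - 1) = (r - 2)*(r - 1)*(r + 1)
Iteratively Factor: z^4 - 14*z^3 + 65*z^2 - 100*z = (z)*(z^3 - 14*z^2 + 65*z - 100) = z*(z - 5)*(z^2 - 9*z + 20) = z*(z - 5)*(z - 4)*(z - 5)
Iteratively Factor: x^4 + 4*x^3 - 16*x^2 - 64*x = (x - 4)*(x^3 + 8*x^2 + 16*x) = (x - 4)*(x + 4)*(x^2 + 4*x) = (x - 4)*(x + 4)^2*(x)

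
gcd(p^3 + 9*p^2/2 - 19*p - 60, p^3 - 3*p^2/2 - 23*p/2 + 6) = p - 4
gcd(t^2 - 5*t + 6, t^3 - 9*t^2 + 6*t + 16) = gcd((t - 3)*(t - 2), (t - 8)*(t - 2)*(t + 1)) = t - 2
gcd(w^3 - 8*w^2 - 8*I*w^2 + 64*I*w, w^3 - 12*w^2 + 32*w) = w^2 - 8*w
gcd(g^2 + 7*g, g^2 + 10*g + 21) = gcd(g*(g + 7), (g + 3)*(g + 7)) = g + 7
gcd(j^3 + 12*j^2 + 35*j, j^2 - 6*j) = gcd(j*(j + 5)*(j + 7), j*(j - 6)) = j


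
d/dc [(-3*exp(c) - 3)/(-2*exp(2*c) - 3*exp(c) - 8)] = 3*(-(exp(c) + 1)*(4*exp(c) + 3) + 2*exp(2*c) + 3*exp(c) + 8)*exp(c)/(2*exp(2*c) + 3*exp(c) + 8)^2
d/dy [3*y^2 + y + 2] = 6*y + 1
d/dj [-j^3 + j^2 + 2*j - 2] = -3*j^2 + 2*j + 2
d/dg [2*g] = 2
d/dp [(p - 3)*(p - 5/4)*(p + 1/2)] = 3*p^2 - 15*p/2 + 13/8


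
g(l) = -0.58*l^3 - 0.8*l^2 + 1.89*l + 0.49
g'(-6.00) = -51.15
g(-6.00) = 85.63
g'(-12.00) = -229.47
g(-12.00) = 864.85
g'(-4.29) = -23.27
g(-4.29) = 23.45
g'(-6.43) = -59.76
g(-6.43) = 109.45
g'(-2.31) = -3.70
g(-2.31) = -1.00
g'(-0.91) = 1.91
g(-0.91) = -1.46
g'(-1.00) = 1.75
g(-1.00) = -1.62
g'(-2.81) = -7.35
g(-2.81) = 1.73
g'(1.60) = -5.12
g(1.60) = -0.91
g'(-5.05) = -34.40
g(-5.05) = 45.24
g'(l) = -1.74*l^2 - 1.6*l + 1.89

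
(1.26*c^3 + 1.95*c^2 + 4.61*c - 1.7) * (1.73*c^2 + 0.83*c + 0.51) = 2.1798*c^5 + 4.4193*c^4 + 10.2364*c^3 + 1.8798*c^2 + 0.9401*c - 0.867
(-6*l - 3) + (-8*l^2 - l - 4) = -8*l^2 - 7*l - 7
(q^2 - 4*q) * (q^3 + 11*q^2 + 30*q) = q^5 + 7*q^4 - 14*q^3 - 120*q^2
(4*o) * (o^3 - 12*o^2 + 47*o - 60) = 4*o^4 - 48*o^3 + 188*o^2 - 240*o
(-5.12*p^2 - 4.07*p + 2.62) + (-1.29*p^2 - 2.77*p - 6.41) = -6.41*p^2 - 6.84*p - 3.79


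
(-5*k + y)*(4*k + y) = -20*k^2 - k*y + y^2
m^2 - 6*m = m*(m - 6)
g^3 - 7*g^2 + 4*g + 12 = (g - 6)*(g - 2)*(g + 1)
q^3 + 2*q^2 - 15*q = q*(q - 3)*(q + 5)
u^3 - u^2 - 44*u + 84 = (u - 6)*(u - 2)*(u + 7)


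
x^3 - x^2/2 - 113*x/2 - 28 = (x - 8)*(x + 1/2)*(x + 7)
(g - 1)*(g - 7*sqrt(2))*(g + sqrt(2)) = g^3 - 6*sqrt(2)*g^2 - g^2 - 14*g + 6*sqrt(2)*g + 14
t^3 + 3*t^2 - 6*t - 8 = (t - 2)*(t + 1)*(t + 4)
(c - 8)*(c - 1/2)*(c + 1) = c^3 - 15*c^2/2 - 9*c/2 + 4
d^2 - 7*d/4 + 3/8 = (d - 3/2)*(d - 1/4)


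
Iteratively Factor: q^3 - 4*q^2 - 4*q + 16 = (q - 2)*(q^2 - 2*q - 8) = (q - 4)*(q - 2)*(q + 2)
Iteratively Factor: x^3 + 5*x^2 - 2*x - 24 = (x + 4)*(x^2 + x - 6) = (x - 2)*(x + 4)*(x + 3)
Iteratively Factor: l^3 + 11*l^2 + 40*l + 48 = (l + 3)*(l^2 + 8*l + 16) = (l + 3)*(l + 4)*(l + 4)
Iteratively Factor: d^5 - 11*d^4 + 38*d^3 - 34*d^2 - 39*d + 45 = (d + 1)*(d^4 - 12*d^3 + 50*d^2 - 84*d + 45) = (d - 5)*(d + 1)*(d^3 - 7*d^2 + 15*d - 9) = (d - 5)*(d - 3)*(d + 1)*(d^2 - 4*d + 3) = (d - 5)*(d - 3)^2*(d + 1)*(d - 1)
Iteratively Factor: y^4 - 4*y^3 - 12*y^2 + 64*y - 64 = (y - 4)*(y^3 - 12*y + 16) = (y - 4)*(y + 4)*(y^2 - 4*y + 4) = (y - 4)*(y - 2)*(y + 4)*(y - 2)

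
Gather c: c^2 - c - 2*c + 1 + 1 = c^2 - 3*c + 2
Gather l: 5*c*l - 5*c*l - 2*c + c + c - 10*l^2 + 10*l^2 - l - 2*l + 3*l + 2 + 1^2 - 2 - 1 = 0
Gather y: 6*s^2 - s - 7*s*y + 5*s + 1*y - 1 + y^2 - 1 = 6*s^2 + 4*s + y^2 + y*(1 - 7*s) - 2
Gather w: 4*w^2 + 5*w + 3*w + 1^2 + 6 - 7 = 4*w^2 + 8*w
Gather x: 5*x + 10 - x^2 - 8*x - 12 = -x^2 - 3*x - 2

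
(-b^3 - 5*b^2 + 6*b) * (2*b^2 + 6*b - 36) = -2*b^5 - 16*b^4 + 18*b^3 + 216*b^2 - 216*b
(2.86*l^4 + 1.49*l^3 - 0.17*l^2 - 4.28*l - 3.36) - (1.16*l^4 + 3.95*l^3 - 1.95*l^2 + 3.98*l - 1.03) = 1.7*l^4 - 2.46*l^3 + 1.78*l^2 - 8.26*l - 2.33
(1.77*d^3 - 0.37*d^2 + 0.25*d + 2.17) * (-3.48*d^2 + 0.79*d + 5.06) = -6.1596*d^5 + 2.6859*d^4 + 7.7939*d^3 - 9.2263*d^2 + 2.9793*d + 10.9802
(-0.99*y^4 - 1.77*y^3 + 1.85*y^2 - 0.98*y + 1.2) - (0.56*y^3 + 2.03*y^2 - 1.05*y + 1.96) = -0.99*y^4 - 2.33*y^3 - 0.18*y^2 + 0.0700000000000001*y - 0.76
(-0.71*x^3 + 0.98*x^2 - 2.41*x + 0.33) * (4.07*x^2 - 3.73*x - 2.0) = -2.8897*x^5 + 6.6369*x^4 - 12.0441*x^3 + 8.3724*x^2 + 3.5891*x - 0.66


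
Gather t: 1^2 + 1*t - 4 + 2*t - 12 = 3*t - 15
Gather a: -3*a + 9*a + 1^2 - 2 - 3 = 6*a - 4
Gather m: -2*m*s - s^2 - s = -2*m*s - s^2 - s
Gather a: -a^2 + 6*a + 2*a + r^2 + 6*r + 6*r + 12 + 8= -a^2 + 8*a + r^2 + 12*r + 20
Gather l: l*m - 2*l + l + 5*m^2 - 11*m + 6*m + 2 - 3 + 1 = l*(m - 1) + 5*m^2 - 5*m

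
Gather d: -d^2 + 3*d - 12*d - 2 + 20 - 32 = -d^2 - 9*d - 14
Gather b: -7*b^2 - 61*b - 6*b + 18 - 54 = -7*b^2 - 67*b - 36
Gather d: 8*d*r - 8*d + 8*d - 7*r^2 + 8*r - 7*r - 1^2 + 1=8*d*r - 7*r^2 + r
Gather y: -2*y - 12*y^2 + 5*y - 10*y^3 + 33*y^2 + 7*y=-10*y^3 + 21*y^2 + 10*y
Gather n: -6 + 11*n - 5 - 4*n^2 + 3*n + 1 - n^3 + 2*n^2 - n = -n^3 - 2*n^2 + 13*n - 10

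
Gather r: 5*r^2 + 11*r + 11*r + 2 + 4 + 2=5*r^2 + 22*r + 8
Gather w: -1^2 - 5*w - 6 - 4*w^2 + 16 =-4*w^2 - 5*w + 9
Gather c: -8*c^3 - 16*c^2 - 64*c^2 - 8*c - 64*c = -8*c^3 - 80*c^2 - 72*c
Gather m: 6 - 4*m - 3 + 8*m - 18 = 4*m - 15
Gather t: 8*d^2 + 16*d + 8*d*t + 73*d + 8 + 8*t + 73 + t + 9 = 8*d^2 + 89*d + t*(8*d + 9) + 90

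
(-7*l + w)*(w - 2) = -7*l*w + 14*l + w^2 - 2*w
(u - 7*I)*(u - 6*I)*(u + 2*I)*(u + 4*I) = u^4 - 7*I*u^3 + 28*u^2 - 148*I*u + 336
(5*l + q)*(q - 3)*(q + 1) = 5*l*q^2 - 10*l*q - 15*l + q^3 - 2*q^2 - 3*q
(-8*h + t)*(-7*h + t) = 56*h^2 - 15*h*t + t^2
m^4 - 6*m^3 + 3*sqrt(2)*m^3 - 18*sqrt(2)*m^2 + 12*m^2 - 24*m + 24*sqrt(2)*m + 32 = (m - 4)*(m - 2)*(m + sqrt(2))*(m + 2*sqrt(2))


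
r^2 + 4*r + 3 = (r + 1)*(r + 3)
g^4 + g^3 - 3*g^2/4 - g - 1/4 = (g - 1)*(g + 1/2)^2*(g + 1)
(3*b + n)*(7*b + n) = 21*b^2 + 10*b*n + n^2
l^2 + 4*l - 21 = (l - 3)*(l + 7)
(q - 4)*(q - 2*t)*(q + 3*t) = q^3 + q^2*t - 4*q^2 - 6*q*t^2 - 4*q*t + 24*t^2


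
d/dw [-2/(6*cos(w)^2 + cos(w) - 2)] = -2*(12*cos(w) + 1)*sin(w)/(6*cos(w)^2 + cos(w) - 2)^2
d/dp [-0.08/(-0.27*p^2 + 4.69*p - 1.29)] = (0.3752 - 0.0432*p)/(0.27*p^2 - 4.69*p + 1.29)^2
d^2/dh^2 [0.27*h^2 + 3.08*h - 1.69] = 0.540000000000000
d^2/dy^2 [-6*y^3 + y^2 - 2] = 2 - 36*y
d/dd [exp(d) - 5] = exp(d)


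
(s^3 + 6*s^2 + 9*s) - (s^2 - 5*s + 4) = s^3 + 5*s^2 + 14*s - 4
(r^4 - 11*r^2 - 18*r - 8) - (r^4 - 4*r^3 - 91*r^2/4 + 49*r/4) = 4*r^3 + 47*r^2/4 - 121*r/4 - 8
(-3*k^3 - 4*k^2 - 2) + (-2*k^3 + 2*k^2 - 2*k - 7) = -5*k^3 - 2*k^2 - 2*k - 9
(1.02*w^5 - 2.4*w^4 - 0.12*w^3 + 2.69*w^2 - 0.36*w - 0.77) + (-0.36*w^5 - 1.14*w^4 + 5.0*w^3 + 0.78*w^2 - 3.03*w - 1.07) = 0.66*w^5 - 3.54*w^4 + 4.88*w^3 + 3.47*w^2 - 3.39*w - 1.84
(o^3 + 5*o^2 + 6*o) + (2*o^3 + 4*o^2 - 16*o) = 3*o^3 + 9*o^2 - 10*o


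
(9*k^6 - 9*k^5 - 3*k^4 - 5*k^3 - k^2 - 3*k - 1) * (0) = 0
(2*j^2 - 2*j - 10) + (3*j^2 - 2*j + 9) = 5*j^2 - 4*j - 1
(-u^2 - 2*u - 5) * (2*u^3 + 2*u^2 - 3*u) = -2*u^5 - 6*u^4 - 11*u^3 - 4*u^2 + 15*u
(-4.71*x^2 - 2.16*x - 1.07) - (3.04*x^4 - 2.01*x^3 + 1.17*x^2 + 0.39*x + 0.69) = -3.04*x^4 + 2.01*x^3 - 5.88*x^2 - 2.55*x - 1.76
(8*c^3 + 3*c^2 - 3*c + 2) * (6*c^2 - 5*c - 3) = 48*c^5 - 22*c^4 - 57*c^3 + 18*c^2 - c - 6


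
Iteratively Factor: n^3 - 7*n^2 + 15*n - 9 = (n - 1)*(n^2 - 6*n + 9) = (n - 3)*(n - 1)*(n - 3)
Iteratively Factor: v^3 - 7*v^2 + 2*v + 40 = (v - 4)*(v^2 - 3*v - 10) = (v - 5)*(v - 4)*(v + 2)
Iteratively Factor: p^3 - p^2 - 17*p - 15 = (p + 3)*(p^2 - 4*p - 5) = (p + 1)*(p + 3)*(p - 5)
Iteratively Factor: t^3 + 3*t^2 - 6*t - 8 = (t + 1)*(t^2 + 2*t - 8) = (t - 2)*(t + 1)*(t + 4)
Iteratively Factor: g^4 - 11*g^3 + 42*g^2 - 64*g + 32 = (g - 4)*(g^3 - 7*g^2 + 14*g - 8) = (g - 4)*(g - 2)*(g^2 - 5*g + 4) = (g - 4)*(g - 2)*(g - 1)*(g - 4)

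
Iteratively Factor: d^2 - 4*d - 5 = (d + 1)*(d - 5)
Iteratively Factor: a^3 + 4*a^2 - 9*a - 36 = (a + 4)*(a^2 - 9) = (a - 3)*(a + 4)*(a + 3)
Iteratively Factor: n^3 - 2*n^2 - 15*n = (n + 3)*(n^2 - 5*n) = (n - 5)*(n + 3)*(n)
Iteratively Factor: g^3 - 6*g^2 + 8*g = (g - 4)*(g^2 - 2*g) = (g - 4)*(g - 2)*(g)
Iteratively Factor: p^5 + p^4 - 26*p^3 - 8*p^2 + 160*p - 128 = (p + 4)*(p^4 - 3*p^3 - 14*p^2 + 48*p - 32) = (p - 1)*(p + 4)*(p^3 - 2*p^2 - 16*p + 32) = (p - 1)*(p + 4)^2*(p^2 - 6*p + 8) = (p - 2)*(p - 1)*(p + 4)^2*(p - 4)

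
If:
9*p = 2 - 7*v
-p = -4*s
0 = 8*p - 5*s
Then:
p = 0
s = 0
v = 2/7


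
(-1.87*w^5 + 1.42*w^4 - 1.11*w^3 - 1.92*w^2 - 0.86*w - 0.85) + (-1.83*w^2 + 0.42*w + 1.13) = -1.87*w^5 + 1.42*w^4 - 1.11*w^3 - 3.75*w^2 - 0.44*w + 0.28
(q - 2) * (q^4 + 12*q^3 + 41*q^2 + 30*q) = q^5 + 10*q^4 + 17*q^3 - 52*q^2 - 60*q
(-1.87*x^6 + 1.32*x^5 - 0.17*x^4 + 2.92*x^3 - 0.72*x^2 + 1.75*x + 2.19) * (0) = 0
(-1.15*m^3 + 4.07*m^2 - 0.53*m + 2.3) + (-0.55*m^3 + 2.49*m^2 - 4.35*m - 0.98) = -1.7*m^3 + 6.56*m^2 - 4.88*m + 1.32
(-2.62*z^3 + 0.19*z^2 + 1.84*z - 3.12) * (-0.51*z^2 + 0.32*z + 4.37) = 1.3362*z^5 - 0.9353*z^4 - 12.327*z^3 + 3.0103*z^2 + 7.0424*z - 13.6344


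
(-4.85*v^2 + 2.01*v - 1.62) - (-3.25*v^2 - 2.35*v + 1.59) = -1.6*v^2 + 4.36*v - 3.21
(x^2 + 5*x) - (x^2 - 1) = 5*x + 1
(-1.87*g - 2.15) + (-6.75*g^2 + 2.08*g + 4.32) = -6.75*g^2 + 0.21*g + 2.17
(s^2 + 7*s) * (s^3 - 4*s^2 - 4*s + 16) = s^5 + 3*s^4 - 32*s^3 - 12*s^2 + 112*s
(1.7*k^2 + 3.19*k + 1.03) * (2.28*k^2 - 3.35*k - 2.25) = 3.876*k^4 + 1.5782*k^3 - 12.1631*k^2 - 10.628*k - 2.3175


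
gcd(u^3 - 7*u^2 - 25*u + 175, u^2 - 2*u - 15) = u - 5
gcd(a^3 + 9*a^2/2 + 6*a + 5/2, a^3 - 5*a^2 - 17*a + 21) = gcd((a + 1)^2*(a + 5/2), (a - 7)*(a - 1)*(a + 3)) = 1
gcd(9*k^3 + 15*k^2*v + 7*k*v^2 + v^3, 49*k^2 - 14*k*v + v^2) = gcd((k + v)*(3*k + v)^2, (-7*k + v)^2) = 1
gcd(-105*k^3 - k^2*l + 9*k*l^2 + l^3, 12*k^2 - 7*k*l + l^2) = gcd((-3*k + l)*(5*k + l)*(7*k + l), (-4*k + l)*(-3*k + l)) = 3*k - l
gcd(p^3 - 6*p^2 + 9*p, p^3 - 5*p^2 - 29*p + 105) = p - 3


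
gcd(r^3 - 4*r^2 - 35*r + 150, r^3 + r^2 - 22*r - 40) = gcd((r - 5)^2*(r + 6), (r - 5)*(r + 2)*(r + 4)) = r - 5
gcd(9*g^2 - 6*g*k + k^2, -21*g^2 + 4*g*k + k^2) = 3*g - k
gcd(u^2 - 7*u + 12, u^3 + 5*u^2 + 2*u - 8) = 1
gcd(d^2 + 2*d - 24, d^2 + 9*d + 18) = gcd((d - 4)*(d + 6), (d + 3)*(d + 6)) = d + 6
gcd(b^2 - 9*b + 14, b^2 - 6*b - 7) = b - 7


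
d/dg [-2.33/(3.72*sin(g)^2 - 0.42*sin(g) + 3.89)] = (17.3352*sin(g) - 0.9786)*cos(g)/(3.72*sin(g)^2 - 0.42*sin(g) + 3.89)^2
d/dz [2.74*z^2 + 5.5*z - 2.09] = 5.48*z + 5.5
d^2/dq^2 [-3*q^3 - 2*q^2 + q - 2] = -18*q - 4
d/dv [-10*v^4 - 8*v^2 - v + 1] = -40*v^3 - 16*v - 1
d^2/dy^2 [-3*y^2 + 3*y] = -6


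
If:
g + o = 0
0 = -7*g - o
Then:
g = 0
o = 0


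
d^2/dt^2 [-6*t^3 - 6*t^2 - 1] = -36*t - 12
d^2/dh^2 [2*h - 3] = 0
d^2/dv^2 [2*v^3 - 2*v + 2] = 12*v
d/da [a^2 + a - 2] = 2*a + 1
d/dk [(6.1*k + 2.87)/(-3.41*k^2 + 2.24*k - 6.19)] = (20.801*k^2 + 19.5734*k - 44.1878)/(11.6281*k^4 - 15.2768*k^3 + 47.2334*k^2 - 27.7312*k + 38.3161)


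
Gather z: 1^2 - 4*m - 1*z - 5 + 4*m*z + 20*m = 16*m + z*(4*m - 1) - 4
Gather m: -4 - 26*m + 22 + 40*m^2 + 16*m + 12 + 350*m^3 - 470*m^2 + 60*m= 350*m^3 - 430*m^2 + 50*m + 30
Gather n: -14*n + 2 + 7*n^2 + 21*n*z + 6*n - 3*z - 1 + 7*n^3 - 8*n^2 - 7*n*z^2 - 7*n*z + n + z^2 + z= 7*n^3 - n^2 + n*(-7*z^2 + 14*z - 7) + z^2 - 2*z + 1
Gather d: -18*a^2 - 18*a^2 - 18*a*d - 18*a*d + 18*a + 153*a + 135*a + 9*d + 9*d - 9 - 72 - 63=-36*a^2 + 306*a + d*(18 - 36*a) - 144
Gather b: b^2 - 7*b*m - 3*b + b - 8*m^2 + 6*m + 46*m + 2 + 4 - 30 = b^2 + b*(-7*m - 2) - 8*m^2 + 52*m - 24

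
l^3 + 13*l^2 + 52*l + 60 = (l + 2)*(l + 5)*(l + 6)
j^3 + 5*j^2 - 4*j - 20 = (j - 2)*(j + 2)*(j + 5)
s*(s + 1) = s^2 + s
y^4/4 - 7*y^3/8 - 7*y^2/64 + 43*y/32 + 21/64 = (y/4 + 1/4)*(y - 3)*(y - 7/4)*(y + 1/4)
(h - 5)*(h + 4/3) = h^2 - 11*h/3 - 20/3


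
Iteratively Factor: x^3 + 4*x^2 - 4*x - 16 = (x + 2)*(x^2 + 2*x - 8) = (x + 2)*(x + 4)*(x - 2)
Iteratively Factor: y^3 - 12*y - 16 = (y + 2)*(y^2 - 2*y - 8) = (y - 4)*(y + 2)*(y + 2)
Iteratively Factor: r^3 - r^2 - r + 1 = (r - 1)*(r^2 - 1) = (r - 1)*(r + 1)*(r - 1)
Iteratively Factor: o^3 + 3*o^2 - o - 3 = (o + 3)*(o^2 - 1) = (o + 1)*(o + 3)*(o - 1)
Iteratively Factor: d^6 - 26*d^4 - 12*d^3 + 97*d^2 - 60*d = (d - 1)*(d^5 + d^4 - 25*d^3 - 37*d^2 + 60*d) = (d - 1)*(d + 4)*(d^4 - 3*d^3 - 13*d^2 + 15*d) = (d - 5)*(d - 1)*(d + 4)*(d^3 + 2*d^2 - 3*d) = (d - 5)*(d - 1)*(d + 3)*(d + 4)*(d^2 - d) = d*(d - 5)*(d - 1)*(d + 3)*(d + 4)*(d - 1)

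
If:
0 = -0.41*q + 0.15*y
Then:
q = 0.365853658536585*y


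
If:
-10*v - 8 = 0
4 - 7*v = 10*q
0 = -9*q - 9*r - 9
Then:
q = 24/25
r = -49/25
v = -4/5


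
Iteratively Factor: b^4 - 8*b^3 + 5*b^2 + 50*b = (b + 2)*(b^3 - 10*b^2 + 25*b) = (b - 5)*(b + 2)*(b^2 - 5*b) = b*(b - 5)*(b + 2)*(b - 5)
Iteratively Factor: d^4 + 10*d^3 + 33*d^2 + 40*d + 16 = (d + 1)*(d^3 + 9*d^2 + 24*d + 16) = (d + 1)*(d + 4)*(d^2 + 5*d + 4) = (d + 1)^2*(d + 4)*(d + 4)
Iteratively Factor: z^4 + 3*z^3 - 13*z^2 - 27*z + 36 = (z + 3)*(z^3 - 13*z + 12) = (z + 3)*(z + 4)*(z^2 - 4*z + 3) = (z - 3)*(z + 3)*(z + 4)*(z - 1)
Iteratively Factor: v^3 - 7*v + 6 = (v - 1)*(v^2 + v - 6) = (v - 1)*(v + 3)*(v - 2)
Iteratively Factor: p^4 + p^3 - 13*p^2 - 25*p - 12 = (p + 1)*(p^3 - 13*p - 12) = (p + 1)^2*(p^2 - p - 12) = (p + 1)^2*(p + 3)*(p - 4)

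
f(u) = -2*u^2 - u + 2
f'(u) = -4*u - 1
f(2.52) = -13.22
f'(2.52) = -11.08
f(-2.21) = -5.56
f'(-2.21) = 7.84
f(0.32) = 1.48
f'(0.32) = -2.28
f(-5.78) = -59.04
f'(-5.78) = 22.12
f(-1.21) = 0.28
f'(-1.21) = 3.84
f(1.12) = -1.63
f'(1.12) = -5.48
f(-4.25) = -29.88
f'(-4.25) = 16.00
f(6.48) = -88.46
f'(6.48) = -26.92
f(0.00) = 2.00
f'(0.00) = -1.00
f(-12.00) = -274.00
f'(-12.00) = 47.00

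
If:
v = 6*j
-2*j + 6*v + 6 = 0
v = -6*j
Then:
No Solution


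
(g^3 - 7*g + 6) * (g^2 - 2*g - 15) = g^5 - 2*g^4 - 22*g^3 + 20*g^2 + 93*g - 90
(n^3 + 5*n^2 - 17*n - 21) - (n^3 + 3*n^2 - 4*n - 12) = 2*n^2 - 13*n - 9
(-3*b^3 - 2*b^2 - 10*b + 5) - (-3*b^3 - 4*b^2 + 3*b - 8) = 2*b^2 - 13*b + 13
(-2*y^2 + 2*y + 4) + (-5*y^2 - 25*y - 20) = -7*y^2 - 23*y - 16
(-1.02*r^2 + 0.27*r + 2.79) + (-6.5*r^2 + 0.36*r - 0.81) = -7.52*r^2 + 0.63*r + 1.98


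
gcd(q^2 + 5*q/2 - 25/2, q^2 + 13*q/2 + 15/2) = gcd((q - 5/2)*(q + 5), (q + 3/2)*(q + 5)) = q + 5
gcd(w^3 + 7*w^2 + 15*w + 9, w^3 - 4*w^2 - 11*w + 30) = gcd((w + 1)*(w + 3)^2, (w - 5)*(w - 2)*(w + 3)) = w + 3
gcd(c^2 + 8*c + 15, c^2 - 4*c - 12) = 1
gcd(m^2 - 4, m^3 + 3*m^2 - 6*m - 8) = m - 2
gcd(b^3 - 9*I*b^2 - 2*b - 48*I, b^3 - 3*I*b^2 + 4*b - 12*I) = b^2 - I*b + 6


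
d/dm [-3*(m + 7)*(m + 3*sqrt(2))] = -6*m - 21 - 9*sqrt(2)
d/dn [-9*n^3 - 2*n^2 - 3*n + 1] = -27*n^2 - 4*n - 3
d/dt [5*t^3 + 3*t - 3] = 15*t^2 + 3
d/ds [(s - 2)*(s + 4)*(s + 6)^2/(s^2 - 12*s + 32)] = 2*(s^5 - 11*s^4 - 104*s^3 + 372*s^2 + 1952*s - 2112)/(s^4 - 24*s^3 + 208*s^2 - 768*s + 1024)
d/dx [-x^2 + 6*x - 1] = 6 - 2*x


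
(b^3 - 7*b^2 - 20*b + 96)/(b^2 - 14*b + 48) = (b^2 + b - 12)/(b - 6)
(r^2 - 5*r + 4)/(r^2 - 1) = (r - 4)/(r + 1)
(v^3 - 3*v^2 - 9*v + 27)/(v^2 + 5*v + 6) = (v^2 - 6*v + 9)/(v + 2)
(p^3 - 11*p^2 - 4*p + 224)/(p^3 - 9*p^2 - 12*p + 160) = (p - 7)/(p - 5)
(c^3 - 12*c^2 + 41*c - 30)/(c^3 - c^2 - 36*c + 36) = (c - 5)/(c + 6)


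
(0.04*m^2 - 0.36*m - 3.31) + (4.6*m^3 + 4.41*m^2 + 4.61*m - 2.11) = 4.6*m^3 + 4.45*m^2 + 4.25*m - 5.42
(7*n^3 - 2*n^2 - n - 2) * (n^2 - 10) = 7*n^5 - 2*n^4 - 71*n^3 + 18*n^2 + 10*n + 20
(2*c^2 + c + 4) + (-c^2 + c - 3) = c^2 + 2*c + 1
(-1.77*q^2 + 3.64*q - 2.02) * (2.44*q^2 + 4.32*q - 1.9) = -4.3188*q^4 + 1.2352*q^3 + 14.159*q^2 - 15.6424*q + 3.838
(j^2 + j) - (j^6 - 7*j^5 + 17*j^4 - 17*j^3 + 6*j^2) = -j^6 + 7*j^5 - 17*j^4 + 17*j^3 - 5*j^2 + j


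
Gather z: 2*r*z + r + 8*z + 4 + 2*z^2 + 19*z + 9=r + 2*z^2 + z*(2*r + 27) + 13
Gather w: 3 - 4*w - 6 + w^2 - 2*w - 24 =w^2 - 6*w - 27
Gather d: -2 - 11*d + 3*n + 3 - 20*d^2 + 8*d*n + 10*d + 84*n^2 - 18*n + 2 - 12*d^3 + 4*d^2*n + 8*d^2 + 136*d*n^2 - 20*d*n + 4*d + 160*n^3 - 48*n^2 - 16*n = -12*d^3 + d^2*(4*n - 12) + d*(136*n^2 - 12*n + 3) + 160*n^3 + 36*n^2 - 31*n + 3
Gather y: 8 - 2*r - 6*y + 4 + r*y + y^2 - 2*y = -2*r + y^2 + y*(r - 8) + 12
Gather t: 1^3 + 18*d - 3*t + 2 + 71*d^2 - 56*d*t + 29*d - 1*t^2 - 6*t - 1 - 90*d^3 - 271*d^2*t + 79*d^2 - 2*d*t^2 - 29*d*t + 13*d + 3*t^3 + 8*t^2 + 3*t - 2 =-90*d^3 + 150*d^2 + 60*d + 3*t^3 + t^2*(7 - 2*d) + t*(-271*d^2 - 85*d - 6)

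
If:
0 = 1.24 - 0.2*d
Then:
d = 6.20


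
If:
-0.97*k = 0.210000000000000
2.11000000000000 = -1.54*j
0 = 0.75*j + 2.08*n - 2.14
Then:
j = -1.37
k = -0.22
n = 1.52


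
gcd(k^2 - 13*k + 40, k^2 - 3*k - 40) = k - 8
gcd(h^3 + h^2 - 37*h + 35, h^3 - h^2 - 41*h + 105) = h^2 + 2*h - 35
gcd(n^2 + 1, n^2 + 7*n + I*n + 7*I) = n + I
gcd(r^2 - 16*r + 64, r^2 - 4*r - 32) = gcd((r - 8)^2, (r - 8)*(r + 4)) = r - 8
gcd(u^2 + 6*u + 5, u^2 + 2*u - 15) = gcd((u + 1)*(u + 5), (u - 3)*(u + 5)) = u + 5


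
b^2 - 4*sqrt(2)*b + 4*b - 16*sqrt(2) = (b + 4)*(b - 4*sqrt(2))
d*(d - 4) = d^2 - 4*d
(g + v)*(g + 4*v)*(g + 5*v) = g^3 + 10*g^2*v + 29*g*v^2 + 20*v^3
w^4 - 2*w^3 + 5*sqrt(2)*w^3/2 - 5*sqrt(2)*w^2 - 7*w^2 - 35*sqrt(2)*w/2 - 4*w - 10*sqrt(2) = (w - 4)*(w + 1)^2*(w + 5*sqrt(2)/2)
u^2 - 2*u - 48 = (u - 8)*(u + 6)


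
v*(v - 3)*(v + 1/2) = v^3 - 5*v^2/2 - 3*v/2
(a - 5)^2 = a^2 - 10*a + 25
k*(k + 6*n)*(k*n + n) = k^3*n + 6*k^2*n^2 + k^2*n + 6*k*n^2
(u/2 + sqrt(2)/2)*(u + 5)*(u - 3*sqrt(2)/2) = u^3/2 - sqrt(2)*u^2/4 + 5*u^2/2 - 5*sqrt(2)*u/4 - 3*u/2 - 15/2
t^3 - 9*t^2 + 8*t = t*(t - 8)*(t - 1)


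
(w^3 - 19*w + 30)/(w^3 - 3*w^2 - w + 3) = (w^2 + 3*w - 10)/(w^2 - 1)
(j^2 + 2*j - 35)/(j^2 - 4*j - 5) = (j + 7)/(j + 1)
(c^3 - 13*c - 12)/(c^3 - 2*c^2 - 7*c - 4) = (c + 3)/(c + 1)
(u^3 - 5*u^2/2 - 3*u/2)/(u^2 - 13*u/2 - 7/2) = u*(u - 3)/(u - 7)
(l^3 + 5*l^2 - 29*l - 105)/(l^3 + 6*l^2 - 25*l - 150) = (l^2 + 10*l + 21)/(l^2 + 11*l + 30)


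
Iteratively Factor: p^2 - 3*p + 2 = (p - 1)*(p - 2)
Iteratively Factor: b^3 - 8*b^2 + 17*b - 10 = (b - 5)*(b^2 - 3*b + 2) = (b - 5)*(b - 1)*(b - 2)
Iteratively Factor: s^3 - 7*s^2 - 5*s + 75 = (s - 5)*(s^2 - 2*s - 15) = (s - 5)*(s + 3)*(s - 5)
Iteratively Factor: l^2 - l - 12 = (l + 3)*(l - 4)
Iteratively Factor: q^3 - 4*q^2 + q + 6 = (q - 2)*(q^2 - 2*q - 3) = (q - 3)*(q - 2)*(q + 1)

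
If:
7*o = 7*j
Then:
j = o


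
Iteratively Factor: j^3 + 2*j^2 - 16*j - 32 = (j + 4)*(j^2 - 2*j - 8) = (j - 4)*(j + 4)*(j + 2)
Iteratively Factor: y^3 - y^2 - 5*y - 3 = (y + 1)*(y^2 - 2*y - 3) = (y + 1)^2*(y - 3)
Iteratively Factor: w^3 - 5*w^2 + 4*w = (w - 4)*(w^2 - w) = w*(w - 4)*(w - 1)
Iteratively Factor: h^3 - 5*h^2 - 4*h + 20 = (h - 2)*(h^2 - 3*h - 10) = (h - 5)*(h - 2)*(h + 2)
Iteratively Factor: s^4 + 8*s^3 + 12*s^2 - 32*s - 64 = (s + 2)*(s^3 + 6*s^2 - 32) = (s - 2)*(s + 2)*(s^2 + 8*s + 16) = (s - 2)*(s + 2)*(s + 4)*(s + 4)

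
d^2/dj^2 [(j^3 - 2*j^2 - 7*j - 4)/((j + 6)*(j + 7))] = 4*(73*j^3 + 939*j^2 + 3009*j - 107)/(j^6 + 39*j^5 + 633*j^4 + 5473*j^3 + 26586*j^2 + 68796*j + 74088)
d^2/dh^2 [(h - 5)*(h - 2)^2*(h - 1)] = 12*h^2 - 60*h + 66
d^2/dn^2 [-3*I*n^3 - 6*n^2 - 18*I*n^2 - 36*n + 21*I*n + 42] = -18*I*n - 12 - 36*I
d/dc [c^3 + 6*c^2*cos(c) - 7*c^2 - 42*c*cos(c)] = -6*c^2*sin(c) + 3*c^2 + 42*c*sin(c) + 12*c*cos(c) - 14*c - 42*cos(c)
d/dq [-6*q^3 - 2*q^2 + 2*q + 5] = -18*q^2 - 4*q + 2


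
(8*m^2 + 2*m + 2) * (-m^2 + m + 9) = -8*m^4 + 6*m^3 + 72*m^2 + 20*m + 18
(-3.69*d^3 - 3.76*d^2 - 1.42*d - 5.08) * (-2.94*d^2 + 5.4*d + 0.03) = 10.8486*d^5 - 8.8716*d^4 - 16.2399*d^3 + 7.1544*d^2 - 27.4746*d - 0.1524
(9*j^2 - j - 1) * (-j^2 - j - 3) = -9*j^4 - 8*j^3 - 25*j^2 + 4*j + 3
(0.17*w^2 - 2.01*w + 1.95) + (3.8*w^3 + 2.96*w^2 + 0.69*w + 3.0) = 3.8*w^3 + 3.13*w^2 - 1.32*w + 4.95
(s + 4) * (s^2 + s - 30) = s^3 + 5*s^2 - 26*s - 120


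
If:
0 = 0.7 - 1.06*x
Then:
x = 0.66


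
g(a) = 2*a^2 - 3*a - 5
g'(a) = 4*a - 3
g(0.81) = -6.12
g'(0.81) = 0.24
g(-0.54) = -2.80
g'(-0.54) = -5.16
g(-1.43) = 3.38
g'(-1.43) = -8.72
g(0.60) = -6.08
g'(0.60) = -0.60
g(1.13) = -5.84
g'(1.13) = 1.52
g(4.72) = 25.40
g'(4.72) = 15.88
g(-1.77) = 6.58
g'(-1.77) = -10.08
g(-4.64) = 51.98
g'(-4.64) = -21.56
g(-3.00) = 22.00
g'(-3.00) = -15.00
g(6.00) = 49.00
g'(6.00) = 21.00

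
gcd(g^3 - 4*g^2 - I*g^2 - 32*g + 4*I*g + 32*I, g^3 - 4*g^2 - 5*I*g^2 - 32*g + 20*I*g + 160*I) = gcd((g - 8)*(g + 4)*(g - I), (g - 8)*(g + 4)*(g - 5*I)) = g^2 - 4*g - 32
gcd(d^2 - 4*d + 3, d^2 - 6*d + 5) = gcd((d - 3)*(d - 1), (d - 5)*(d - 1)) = d - 1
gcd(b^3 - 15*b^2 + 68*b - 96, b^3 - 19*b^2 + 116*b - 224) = b^2 - 12*b + 32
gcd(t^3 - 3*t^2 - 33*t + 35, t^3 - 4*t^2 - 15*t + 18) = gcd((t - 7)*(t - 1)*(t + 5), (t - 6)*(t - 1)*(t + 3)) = t - 1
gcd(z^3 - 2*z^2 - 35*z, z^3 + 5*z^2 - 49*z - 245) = z^2 - 2*z - 35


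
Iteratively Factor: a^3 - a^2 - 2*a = (a + 1)*(a^2 - 2*a) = (a - 2)*(a + 1)*(a)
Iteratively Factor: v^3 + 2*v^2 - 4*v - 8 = (v - 2)*(v^2 + 4*v + 4) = (v - 2)*(v + 2)*(v + 2)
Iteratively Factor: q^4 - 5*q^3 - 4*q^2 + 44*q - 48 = (q - 2)*(q^3 - 3*q^2 - 10*q + 24) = (q - 2)*(q + 3)*(q^2 - 6*q + 8) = (q - 4)*(q - 2)*(q + 3)*(q - 2)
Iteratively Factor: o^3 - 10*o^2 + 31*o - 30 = (o - 3)*(o^2 - 7*o + 10) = (o - 5)*(o - 3)*(o - 2)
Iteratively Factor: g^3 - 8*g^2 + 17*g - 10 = (g - 1)*(g^2 - 7*g + 10) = (g - 2)*(g - 1)*(g - 5)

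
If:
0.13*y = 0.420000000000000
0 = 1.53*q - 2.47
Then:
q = 1.61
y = 3.23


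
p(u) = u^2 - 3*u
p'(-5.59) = -14.18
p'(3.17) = 3.34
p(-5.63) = 48.59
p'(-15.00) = -33.00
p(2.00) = -2.00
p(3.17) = 0.54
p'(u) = 2*u - 3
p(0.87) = -1.85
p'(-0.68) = -4.36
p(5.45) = 13.35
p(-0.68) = 2.50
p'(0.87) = -1.26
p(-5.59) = 48.02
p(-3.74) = 25.21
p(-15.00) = 270.00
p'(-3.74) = -10.48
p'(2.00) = 1.00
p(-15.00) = 270.00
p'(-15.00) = -33.00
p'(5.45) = 7.90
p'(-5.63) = -14.26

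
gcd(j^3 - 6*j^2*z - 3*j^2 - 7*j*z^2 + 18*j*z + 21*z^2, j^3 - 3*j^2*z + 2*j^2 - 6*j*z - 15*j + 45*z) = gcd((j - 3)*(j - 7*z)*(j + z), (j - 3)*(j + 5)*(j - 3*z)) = j - 3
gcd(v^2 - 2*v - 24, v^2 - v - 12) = 1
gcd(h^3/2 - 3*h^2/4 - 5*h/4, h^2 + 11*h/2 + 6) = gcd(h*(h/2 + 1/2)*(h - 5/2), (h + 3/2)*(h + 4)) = 1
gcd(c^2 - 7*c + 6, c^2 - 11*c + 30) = c - 6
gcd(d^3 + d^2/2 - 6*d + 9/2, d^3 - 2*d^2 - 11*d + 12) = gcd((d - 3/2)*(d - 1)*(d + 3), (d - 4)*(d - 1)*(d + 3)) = d^2 + 2*d - 3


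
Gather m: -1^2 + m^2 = m^2 - 1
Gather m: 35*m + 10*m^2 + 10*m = 10*m^2 + 45*m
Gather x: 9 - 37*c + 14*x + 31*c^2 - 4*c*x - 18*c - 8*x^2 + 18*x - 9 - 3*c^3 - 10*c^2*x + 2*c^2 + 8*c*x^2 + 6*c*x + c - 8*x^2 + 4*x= -3*c^3 + 33*c^2 - 54*c + x^2*(8*c - 16) + x*(-10*c^2 + 2*c + 36)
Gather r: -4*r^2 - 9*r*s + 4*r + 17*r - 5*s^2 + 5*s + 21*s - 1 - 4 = -4*r^2 + r*(21 - 9*s) - 5*s^2 + 26*s - 5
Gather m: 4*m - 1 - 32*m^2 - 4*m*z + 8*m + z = -32*m^2 + m*(12 - 4*z) + z - 1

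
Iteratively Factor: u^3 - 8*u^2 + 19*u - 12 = (u - 1)*(u^2 - 7*u + 12) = (u - 3)*(u - 1)*(u - 4)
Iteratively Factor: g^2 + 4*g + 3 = (g + 1)*(g + 3)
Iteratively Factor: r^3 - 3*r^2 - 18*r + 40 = (r - 5)*(r^2 + 2*r - 8) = (r - 5)*(r + 4)*(r - 2)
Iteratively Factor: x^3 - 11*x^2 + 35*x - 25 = (x - 1)*(x^2 - 10*x + 25) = (x - 5)*(x - 1)*(x - 5)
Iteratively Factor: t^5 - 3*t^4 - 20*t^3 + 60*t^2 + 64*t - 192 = (t - 2)*(t^4 - t^3 - 22*t^2 + 16*t + 96) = (t - 3)*(t - 2)*(t^3 + 2*t^2 - 16*t - 32) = (t - 4)*(t - 3)*(t - 2)*(t^2 + 6*t + 8) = (t - 4)*(t - 3)*(t - 2)*(t + 2)*(t + 4)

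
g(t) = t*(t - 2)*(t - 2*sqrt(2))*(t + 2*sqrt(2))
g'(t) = t*(t - 2)*(t - 2*sqrt(2)) + t*(t - 2)*(t + 2*sqrt(2)) + t*(t - 2*sqrt(2))*(t + 2*sqrt(2)) + (t - 2)*(t - 2*sqrt(2))*(t + 2*sqrt(2)) = 4*t^3 - 6*t^2 - 16*t + 16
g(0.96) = 7.07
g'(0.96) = -1.35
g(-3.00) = 15.00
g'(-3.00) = -98.00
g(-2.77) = -4.32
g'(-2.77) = -70.73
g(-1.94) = -32.38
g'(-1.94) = -4.75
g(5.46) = 412.06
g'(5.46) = 400.86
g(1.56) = 3.82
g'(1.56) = -8.38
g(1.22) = 6.20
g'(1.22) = -5.19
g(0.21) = 2.99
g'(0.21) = 12.41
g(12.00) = 16320.00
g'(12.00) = 5872.00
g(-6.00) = 1344.00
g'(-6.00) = -968.00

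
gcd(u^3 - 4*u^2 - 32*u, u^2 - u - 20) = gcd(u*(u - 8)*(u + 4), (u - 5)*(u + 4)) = u + 4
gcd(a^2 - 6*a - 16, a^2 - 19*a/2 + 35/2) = 1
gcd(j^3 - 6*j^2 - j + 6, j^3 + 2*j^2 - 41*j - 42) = j^2 - 5*j - 6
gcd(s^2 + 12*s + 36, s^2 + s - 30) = s + 6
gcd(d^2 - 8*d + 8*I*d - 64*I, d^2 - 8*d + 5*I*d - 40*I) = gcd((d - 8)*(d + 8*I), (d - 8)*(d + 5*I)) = d - 8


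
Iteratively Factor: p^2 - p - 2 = (p + 1)*(p - 2)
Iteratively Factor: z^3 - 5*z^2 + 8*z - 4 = (z - 2)*(z^2 - 3*z + 2) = (z - 2)*(z - 1)*(z - 2)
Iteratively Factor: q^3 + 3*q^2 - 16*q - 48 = (q + 3)*(q^2 - 16) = (q - 4)*(q + 3)*(q + 4)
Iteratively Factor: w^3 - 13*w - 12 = (w + 3)*(w^2 - 3*w - 4) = (w - 4)*(w + 3)*(w + 1)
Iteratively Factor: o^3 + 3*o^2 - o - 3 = (o + 3)*(o^2 - 1) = (o - 1)*(o + 3)*(o + 1)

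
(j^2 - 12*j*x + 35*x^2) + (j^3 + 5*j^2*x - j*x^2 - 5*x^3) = j^3 + 5*j^2*x + j^2 - j*x^2 - 12*j*x - 5*x^3 + 35*x^2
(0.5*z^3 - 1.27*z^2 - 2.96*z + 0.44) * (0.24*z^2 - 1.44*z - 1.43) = 0.12*z^5 - 1.0248*z^4 + 0.4034*z^3 + 6.1841*z^2 + 3.5992*z - 0.6292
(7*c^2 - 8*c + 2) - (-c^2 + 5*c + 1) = 8*c^2 - 13*c + 1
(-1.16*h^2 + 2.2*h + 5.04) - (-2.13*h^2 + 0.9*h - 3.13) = 0.97*h^2 + 1.3*h + 8.17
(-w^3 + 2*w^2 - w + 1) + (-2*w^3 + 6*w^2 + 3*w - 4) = -3*w^3 + 8*w^2 + 2*w - 3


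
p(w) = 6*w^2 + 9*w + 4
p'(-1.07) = -3.84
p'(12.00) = 153.00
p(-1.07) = 1.24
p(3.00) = 85.00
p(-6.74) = 215.91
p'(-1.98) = -14.76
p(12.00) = 976.00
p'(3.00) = 45.00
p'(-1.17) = -5.04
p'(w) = 12*w + 9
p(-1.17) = 1.68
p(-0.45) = 1.16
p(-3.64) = 50.74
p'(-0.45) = 3.60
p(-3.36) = 41.50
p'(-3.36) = -31.32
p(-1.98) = 9.70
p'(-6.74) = -71.88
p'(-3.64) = -34.68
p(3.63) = 115.73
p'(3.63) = 52.56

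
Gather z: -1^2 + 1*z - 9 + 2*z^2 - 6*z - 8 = 2*z^2 - 5*z - 18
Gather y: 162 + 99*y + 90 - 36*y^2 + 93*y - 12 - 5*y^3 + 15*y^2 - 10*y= -5*y^3 - 21*y^2 + 182*y + 240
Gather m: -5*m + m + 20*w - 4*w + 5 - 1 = -4*m + 16*w + 4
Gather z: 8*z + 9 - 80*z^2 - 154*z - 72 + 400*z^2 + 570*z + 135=320*z^2 + 424*z + 72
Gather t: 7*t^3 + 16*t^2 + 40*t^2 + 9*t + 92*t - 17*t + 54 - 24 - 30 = 7*t^3 + 56*t^2 + 84*t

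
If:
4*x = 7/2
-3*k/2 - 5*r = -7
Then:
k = 14/3 - 10*r/3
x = 7/8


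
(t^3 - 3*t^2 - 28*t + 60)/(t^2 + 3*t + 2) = (t^3 - 3*t^2 - 28*t + 60)/(t^2 + 3*t + 2)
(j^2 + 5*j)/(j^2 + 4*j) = (j + 5)/(j + 4)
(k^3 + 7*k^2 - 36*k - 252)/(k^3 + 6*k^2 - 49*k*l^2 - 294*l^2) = (k^2 + k - 42)/(k^2 - 49*l^2)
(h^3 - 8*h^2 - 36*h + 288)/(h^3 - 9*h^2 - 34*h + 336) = (h - 6)/(h - 7)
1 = 1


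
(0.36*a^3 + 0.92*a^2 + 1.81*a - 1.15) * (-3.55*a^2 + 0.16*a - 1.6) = -1.278*a^5 - 3.2084*a^4 - 6.8543*a^3 + 2.9001*a^2 - 3.08*a + 1.84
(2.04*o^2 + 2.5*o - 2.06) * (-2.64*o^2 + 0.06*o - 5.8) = -5.3856*o^4 - 6.4776*o^3 - 6.2436*o^2 - 14.6236*o + 11.948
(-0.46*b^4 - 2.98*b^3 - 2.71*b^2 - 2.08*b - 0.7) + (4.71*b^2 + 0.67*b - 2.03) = -0.46*b^4 - 2.98*b^3 + 2.0*b^2 - 1.41*b - 2.73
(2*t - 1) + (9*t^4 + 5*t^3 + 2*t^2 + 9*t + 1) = 9*t^4 + 5*t^3 + 2*t^2 + 11*t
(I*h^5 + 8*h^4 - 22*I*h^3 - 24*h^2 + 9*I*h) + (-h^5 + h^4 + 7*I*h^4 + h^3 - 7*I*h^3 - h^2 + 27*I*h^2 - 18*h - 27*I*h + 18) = -h^5 + I*h^5 + 9*h^4 + 7*I*h^4 + h^3 - 29*I*h^3 - 25*h^2 + 27*I*h^2 - 18*h - 18*I*h + 18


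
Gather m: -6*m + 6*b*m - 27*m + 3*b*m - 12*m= m*(9*b - 45)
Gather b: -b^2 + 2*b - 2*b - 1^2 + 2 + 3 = 4 - b^2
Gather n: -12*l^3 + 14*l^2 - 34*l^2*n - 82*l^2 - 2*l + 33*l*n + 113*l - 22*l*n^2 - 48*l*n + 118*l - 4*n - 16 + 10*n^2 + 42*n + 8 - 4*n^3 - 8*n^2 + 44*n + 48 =-12*l^3 - 68*l^2 + 229*l - 4*n^3 + n^2*(2 - 22*l) + n*(-34*l^2 - 15*l + 82) + 40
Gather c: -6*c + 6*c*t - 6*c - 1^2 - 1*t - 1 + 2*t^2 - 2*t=c*(6*t - 12) + 2*t^2 - 3*t - 2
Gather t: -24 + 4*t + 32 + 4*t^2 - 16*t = 4*t^2 - 12*t + 8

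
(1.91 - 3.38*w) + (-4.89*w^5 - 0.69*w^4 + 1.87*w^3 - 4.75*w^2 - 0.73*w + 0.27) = -4.89*w^5 - 0.69*w^4 + 1.87*w^3 - 4.75*w^2 - 4.11*w + 2.18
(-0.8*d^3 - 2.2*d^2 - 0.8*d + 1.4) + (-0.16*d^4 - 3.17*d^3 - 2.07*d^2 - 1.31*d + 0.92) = -0.16*d^4 - 3.97*d^3 - 4.27*d^2 - 2.11*d + 2.32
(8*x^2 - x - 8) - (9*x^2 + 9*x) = -x^2 - 10*x - 8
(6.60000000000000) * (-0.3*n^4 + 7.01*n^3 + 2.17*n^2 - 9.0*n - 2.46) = -1.98*n^4 + 46.266*n^3 + 14.322*n^2 - 59.4*n - 16.236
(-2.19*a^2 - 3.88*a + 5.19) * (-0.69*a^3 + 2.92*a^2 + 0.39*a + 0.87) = 1.5111*a^5 - 3.7176*a^4 - 15.7648*a^3 + 11.7363*a^2 - 1.3515*a + 4.5153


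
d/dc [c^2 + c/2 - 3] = 2*c + 1/2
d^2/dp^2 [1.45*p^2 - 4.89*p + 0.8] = 2.90000000000000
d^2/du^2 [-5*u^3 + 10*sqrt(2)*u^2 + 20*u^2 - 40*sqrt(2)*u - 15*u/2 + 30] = -30*u + 20*sqrt(2) + 40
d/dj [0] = 0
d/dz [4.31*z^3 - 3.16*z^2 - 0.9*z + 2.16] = 12.93*z^2 - 6.32*z - 0.9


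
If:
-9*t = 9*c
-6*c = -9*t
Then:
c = 0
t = 0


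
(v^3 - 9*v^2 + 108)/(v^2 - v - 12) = (v^2 - 12*v + 36)/(v - 4)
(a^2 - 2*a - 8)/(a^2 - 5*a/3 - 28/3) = 3*(a + 2)/(3*a + 7)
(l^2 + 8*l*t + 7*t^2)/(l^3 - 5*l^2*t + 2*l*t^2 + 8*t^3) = (l + 7*t)/(l^2 - 6*l*t + 8*t^2)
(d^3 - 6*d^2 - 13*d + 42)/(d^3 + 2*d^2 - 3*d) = (d^2 - 9*d + 14)/(d*(d - 1))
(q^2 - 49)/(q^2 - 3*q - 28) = (q + 7)/(q + 4)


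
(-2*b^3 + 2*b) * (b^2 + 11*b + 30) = -2*b^5 - 22*b^4 - 58*b^3 + 22*b^2 + 60*b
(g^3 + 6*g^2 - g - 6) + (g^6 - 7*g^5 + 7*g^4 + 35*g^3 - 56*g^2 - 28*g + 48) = g^6 - 7*g^5 + 7*g^4 + 36*g^3 - 50*g^2 - 29*g + 42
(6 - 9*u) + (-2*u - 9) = -11*u - 3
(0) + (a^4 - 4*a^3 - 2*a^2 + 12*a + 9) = a^4 - 4*a^3 - 2*a^2 + 12*a + 9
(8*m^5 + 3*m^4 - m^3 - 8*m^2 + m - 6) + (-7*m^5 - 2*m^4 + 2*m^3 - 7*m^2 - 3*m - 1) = m^5 + m^4 + m^3 - 15*m^2 - 2*m - 7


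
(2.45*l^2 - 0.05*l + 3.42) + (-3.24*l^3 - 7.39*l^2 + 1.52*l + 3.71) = -3.24*l^3 - 4.94*l^2 + 1.47*l + 7.13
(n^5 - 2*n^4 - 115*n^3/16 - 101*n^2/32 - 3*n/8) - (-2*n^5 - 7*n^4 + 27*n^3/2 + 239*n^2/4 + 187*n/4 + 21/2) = 3*n^5 + 5*n^4 - 331*n^3/16 - 2013*n^2/32 - 377*n/8 - 21/2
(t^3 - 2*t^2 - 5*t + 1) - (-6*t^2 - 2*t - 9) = t^3 + 4*t^2 - 3*t + 10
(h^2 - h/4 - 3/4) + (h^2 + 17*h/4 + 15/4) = 2*h^2 + 4*h + 3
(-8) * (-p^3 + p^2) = 8*p^3 - 8*p^2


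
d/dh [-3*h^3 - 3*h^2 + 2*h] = -9*h^2 - 6*h + 2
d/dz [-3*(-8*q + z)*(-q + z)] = 27*q - 6*z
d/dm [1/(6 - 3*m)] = 1/(3*(m - 2)^2)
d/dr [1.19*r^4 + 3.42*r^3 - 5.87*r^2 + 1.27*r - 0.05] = 4.76*r^3 + 10.26*r^2 - 11.74*r + 1.27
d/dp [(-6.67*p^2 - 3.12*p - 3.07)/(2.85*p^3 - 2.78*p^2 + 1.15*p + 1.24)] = (19.0095*p^4 + 17.784*p^3 + 9.9044*p^2 - 33.6108*p - 0.338300000000001)/(8.1225*p^6 - 15.846*p^5 + 14.2834*p^4 + 0.674000000000001*p^3 - 5.5719*p^2 + 2.852*p + 1.5376)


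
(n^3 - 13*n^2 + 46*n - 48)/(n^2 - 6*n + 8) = (n^2 - 11*n + 24)/(n - 4)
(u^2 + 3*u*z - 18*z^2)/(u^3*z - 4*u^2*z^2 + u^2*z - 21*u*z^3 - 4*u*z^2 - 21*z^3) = (-u^2 - 3*u*z + 18*z^2)/(z*(-u^3 + 4*u^2*z - u^2 + 21*u*z^2 + 4*u*z + 21*z^2))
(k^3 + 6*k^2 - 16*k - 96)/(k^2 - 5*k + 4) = (k^2 + 10*k + 24)/(k - 1)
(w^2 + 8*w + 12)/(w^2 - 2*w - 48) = (w + 2)/(w - 8)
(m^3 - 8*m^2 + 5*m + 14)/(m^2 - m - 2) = m - 7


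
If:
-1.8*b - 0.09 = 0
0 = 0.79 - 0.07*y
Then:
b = -0.05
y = 11.29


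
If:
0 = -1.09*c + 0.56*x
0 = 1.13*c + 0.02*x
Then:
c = 0.00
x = 0.00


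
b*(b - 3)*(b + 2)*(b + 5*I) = b^4 - b^3 + 5*I*b^3 - 6*b^2 - 5*I*b^2 - 30*I*b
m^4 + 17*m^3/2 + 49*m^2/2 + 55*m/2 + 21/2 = (m + 1)^2*(m + 3)*(m + 7/2)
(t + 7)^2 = t^2 + 14*t + 49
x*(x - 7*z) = x^2 - 7*x*z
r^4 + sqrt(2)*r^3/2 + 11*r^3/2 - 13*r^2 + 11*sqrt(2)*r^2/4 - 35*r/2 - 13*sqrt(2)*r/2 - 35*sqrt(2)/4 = (r - 5/2)*(r + 1)*(r + 7)*(r + sqrt(2)/2)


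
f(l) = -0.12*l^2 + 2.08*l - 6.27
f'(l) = 2.08 - 0.24*l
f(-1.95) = -10.78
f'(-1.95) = 2.55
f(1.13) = -4.07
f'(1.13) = 1.81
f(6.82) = 2.33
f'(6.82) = 0.44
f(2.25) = -2.20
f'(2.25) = 1.54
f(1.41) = -3.58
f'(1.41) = 1.74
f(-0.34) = -6.99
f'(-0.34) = 2.16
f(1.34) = -3.70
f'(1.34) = 1.76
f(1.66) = -3.15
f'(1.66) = 1.68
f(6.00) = 1.89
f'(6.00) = 0.64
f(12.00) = 1.41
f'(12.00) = -0.80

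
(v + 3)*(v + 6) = v^2 + 9*v + 18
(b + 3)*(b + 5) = b^2 + 8*b + 15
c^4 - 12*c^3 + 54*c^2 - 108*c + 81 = (c - 3)^4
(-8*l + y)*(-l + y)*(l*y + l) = 8*l^3*y + 8*l^3 - 9*l^2*y^2 - 9*l^2*y + l*y^3 + l*y^2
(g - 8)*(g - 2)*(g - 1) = g^3 - 11*g^2 + 26*g - 16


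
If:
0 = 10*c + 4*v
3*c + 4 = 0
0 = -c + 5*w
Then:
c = -4/3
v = 10/3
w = -4/15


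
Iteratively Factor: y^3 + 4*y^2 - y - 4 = (y + 4)*(y^2 - 1) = (y - 1)*(y + 4)*(y + 1)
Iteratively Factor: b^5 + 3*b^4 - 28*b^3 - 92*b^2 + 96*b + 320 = (b - 5)*(b^4 + 8*b^3 + 12*b^2 - 32*b - 64) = (b - 5)*(b + 4)*(b^3 + 4*b^2 - 4*b - 16) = (b - 5)*(b - 2)*(b + 4)*(b^2 + 6*b + 8) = (b - 5)*(b - 2)*(b + 4)^2*(b + 2)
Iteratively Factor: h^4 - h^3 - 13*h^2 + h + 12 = (h + 3)*(h^3 - 4*h^2 - h + 4) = (h - 1)*(h + 3)*(h^2 - 3*h - 4) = (h - 4)*(h - 1)*(h + 3)*(h + 1)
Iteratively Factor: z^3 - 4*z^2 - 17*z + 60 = (z + 4)*(z^2 - 8*z + 15) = (z - 3)*(z + 4)*(z - 5)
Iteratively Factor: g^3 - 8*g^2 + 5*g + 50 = (g - 5)*(g^2 - 3*g - 10) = (g - 5)^2*(g + 2)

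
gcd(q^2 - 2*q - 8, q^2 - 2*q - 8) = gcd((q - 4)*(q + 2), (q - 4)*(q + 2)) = q^2 - 2*q - 8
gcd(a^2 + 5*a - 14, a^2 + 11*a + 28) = a + 7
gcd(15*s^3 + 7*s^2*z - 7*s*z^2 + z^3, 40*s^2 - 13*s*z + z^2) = -5*s + z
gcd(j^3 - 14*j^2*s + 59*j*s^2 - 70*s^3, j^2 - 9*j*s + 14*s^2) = j^2 - 9*j*s + 14*s^2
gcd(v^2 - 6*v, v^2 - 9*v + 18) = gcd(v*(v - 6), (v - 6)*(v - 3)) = v - 6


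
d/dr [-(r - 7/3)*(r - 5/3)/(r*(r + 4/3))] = 2*(-72*r^2 + 105*r + 70)/(3*r^2*(9*r^2 + 24*r + 16))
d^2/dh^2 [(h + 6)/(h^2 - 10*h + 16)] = 2*((4 - 3*h)*(h^2 - 10*h + 16) + 4*(h - 5)^2*(h + 6))/(h^2 - 10*h + 16)^3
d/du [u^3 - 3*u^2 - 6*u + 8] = 3*u^2 - 6*u - 6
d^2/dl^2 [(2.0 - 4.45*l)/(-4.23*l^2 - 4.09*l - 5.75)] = ((4.45*l - 2.0)*(8.46*l + 4.09)*(16.92*l + 8.18) - (112.941*l + 19.481)*(4.23*l^2 + 4.09*l + 5.75))/(4.23*l^2 + 4.09*l + 5.75)^3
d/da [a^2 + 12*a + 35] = 2*a + 12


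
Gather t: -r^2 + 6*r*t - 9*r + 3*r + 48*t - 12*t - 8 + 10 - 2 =-r^2 - 6*r + t*(6*r + 36)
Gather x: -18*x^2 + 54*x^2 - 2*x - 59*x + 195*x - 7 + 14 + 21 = 36*x^2 + 134*x + 28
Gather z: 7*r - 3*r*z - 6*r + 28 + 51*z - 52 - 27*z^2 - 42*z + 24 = r - 27*z^2 + z*(9 - 3*r)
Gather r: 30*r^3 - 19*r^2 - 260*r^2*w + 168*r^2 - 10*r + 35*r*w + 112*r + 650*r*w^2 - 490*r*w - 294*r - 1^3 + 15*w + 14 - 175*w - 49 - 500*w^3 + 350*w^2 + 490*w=30*r^3 + r^2*(149 - 260*w) + r*(650*w^2 - 455*w - 192) - 500*w^3 + 350*w^2 + 330*w - 36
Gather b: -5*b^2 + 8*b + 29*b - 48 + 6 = -5*b^2 + 37*b - 42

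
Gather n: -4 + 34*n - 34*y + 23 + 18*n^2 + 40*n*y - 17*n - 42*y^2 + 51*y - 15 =18*n^2 + n*(40*y + 17) - 42*y^2 + 17*y + 4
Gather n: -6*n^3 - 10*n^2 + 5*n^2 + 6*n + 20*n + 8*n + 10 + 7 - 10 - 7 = -6*n^3 - 5*n^2 + 34*n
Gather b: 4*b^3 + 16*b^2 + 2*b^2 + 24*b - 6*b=4*b^3 + 18*b^2 + 18*b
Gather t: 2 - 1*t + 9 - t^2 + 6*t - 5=-t^2 + 5*t + 6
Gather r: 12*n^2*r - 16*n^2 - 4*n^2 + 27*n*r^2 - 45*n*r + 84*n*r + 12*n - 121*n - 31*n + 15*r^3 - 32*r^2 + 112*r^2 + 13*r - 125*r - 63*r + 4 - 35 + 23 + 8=-20*n^2 - 140*n + 15*r^3 + r^2*(27*n + 80) + r*(12*n^2 + 39*n - 175)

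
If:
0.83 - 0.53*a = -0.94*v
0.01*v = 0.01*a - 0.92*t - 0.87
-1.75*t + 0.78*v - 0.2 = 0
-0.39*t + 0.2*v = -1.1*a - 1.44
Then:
No Solution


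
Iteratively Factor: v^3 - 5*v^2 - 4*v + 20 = (v - 2)*(v^2 - 3*v - 10) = (v - 2)*(v + 2)*(v - 5)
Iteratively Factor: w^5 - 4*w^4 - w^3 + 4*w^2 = (w)*(w^4 - 4*w^3 - w^2 + 4*w) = w*(w + 1)*(w^3 - 5*w^2 + 4*w) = w*(w - 1)*(w + 1)*(w^2 - 4*w) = w^2*(w - 1)*(w + 1)*(w - 4)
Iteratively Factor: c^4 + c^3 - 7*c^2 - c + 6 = (c - 2)*(c^3 + 3*c^2 - c - 3) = (c - 2)*(c + 3)*(c^2 - 1) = (c - 2)*(c + 1)*(c + 3)*(c - 1)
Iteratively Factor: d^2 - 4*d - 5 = (d + 1)*(d - 5)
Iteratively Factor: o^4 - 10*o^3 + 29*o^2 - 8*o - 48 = (o - 4)*(o^3 - 6*o^2 + 5*o + 12) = (o - 4)*(o + 1)*(o^2 - 7*o + 12) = (o - 4)^2*(o + 1)*(o - 3)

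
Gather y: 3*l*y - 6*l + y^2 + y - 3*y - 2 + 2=-6*l + y^2 + y*(3*l - 2)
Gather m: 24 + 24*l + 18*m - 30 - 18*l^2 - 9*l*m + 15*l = -18*l^2 + 39*l + m*(18 - 9*l) - 6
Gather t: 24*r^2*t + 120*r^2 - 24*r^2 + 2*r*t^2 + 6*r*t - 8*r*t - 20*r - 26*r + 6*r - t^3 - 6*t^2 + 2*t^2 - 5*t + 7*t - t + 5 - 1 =96*r^2 - 40*r - t^3 + t^2*(2*r - 4) + t*(24*r^2 - 2*r + 1) + 4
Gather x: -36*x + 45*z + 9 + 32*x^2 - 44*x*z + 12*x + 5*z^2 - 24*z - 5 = 32*x^2 + x*(-44*z - 24) + 5*z^2 + 21*z + 4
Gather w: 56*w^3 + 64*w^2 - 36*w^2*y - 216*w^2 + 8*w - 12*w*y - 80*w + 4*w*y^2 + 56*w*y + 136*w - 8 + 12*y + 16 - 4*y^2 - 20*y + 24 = 56*w^3 + w^2*(-36*y - 152) + w*(4*y^2 + 44*y + 64) - 4*y^2 - 8*y + 32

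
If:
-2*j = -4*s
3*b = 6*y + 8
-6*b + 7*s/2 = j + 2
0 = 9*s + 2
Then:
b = -7/18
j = -4/9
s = -2/9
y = -55/36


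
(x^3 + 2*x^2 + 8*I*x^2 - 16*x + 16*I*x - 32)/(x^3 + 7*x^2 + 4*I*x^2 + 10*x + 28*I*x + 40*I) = (x + 4*I)/(x + 5)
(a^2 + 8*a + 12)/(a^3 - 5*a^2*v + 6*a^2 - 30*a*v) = (-a - 2)/(a*(-a + 5*v))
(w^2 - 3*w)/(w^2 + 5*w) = (w - 3)/(w + 5)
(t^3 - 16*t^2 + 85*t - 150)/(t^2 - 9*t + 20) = (t^2 - 11*t + 30)/(t - 4)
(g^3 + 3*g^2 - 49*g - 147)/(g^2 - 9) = (g^2 - 49)/(g - 3)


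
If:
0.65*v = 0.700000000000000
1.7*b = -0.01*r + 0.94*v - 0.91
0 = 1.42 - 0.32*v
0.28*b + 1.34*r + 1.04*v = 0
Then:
No Solution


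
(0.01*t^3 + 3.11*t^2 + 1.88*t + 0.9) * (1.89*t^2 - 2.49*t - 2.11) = 0.0189*t^5 + 5.853*t^4 - 4.2118*t^3 - 9.5423*t^2 - 6.2078*t - 1.899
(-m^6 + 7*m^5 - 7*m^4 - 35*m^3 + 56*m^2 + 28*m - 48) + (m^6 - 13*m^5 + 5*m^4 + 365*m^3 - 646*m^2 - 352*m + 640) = -6*m^5 - 2*m^4 + 330*m^3 - 590*m^2 - 324*m + 592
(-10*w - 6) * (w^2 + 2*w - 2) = -10*w^3 - 26*w^2 + 8*w + 12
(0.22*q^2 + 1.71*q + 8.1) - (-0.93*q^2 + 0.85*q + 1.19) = 1.15*q^2 + 0.86*q + 6.91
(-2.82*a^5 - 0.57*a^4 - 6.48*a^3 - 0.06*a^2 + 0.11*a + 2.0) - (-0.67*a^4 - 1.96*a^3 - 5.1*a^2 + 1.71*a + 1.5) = -2.82*a^5 + 0.1*a^4 - 4.52*a^3 + 5.04*a^2 - 1.6*a + 0.5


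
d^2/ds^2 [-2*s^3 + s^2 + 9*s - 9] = 2 - 12*s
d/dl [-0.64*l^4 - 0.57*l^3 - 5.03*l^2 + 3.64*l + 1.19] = -2.56*l^3 - 1.71*l^2 - 10.06*l + 3.64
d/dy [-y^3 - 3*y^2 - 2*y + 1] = -3*y^2 - 6*y - 2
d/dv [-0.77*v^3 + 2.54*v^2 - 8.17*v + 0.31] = -2.31*v^2 + 5.08*v - 8.17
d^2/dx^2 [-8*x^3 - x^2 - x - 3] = -48*x - 2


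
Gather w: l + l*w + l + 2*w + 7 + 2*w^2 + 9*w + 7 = 2*l + 2*w^2 + w*(l + 11) + 14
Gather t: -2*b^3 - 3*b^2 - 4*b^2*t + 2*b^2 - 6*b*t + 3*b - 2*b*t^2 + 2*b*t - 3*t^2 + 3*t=-2*b^3 - b^2 + 3*b + t^2*(-2*b - 3) + t*(-4*b^2 - 4*b + 3)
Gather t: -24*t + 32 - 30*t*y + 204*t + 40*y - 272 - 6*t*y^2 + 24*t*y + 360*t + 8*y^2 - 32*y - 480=t*(-6*y^2 - 6*y + 540) + 8*y^2 + 8*y - 720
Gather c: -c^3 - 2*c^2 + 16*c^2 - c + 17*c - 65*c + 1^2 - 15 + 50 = -c^3 + 14*c^2 - 49*c + 36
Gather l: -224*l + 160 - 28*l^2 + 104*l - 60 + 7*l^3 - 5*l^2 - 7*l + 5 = 7*l^3 - 33*l^2 - 127*l + 105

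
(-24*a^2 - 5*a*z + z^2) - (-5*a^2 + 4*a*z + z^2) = -19*a^2 - 9*a*z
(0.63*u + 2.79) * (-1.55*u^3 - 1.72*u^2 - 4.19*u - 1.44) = -0.9765*u^4 - 5.4081*u^3 - 7.4385*u^2 - 12.5973*u - 4.0176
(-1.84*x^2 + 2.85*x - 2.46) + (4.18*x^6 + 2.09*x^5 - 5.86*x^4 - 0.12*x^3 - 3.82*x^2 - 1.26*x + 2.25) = 4.18*x^6 + 2.09*x^5 - 5.86*x^4 - 0.12*x^3 - 5.66*x^2 + 1.59*x - 0.21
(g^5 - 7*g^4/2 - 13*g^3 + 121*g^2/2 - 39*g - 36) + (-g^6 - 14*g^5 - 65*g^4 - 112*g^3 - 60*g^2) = -g^6 - 13*g^5 - 137*g^4/2 - 125*g^3 + g^2/2 - 39*g - 36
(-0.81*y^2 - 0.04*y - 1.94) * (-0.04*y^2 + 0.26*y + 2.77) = 0.0324*y^4 - 0.209*y^3 - 2.1765*y^2 - 0.6152*y - 5.3738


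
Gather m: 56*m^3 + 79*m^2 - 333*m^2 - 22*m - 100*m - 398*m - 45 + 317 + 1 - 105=56*m^3 - 254*m^2 - 520*m + 168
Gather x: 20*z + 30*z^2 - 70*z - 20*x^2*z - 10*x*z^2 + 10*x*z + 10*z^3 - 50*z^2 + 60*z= -20*x^2*z + x*(-10*z^2 + 10*z) + 10*z^3 - 20*z^2 + 10*z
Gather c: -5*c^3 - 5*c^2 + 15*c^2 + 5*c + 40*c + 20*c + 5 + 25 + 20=-5*c^3 + 10*c^2 + 65*c + 50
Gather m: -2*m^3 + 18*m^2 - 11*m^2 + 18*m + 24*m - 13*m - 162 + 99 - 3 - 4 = -2*m^3 + 7*m^2 + 29*m - 70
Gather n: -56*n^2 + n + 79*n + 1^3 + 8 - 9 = -56*n^2 + 80*n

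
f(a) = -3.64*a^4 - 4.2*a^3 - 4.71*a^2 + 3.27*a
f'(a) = -14.56*a^3 - 12.6*a^2 - 9.42*a + 3.27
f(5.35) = -3742.53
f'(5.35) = -2637.35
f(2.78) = -334.96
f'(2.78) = -433.12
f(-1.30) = -13.38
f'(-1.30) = 26.21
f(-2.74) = -163.09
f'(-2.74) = 234.00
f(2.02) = -107.84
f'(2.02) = -187.18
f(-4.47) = -1186.83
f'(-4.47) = 1094.04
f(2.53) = -239.03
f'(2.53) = -337.00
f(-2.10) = -59.53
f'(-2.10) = 102.33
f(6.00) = -5774.58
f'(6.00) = -3651.81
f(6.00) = -5774.58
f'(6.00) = -3651.81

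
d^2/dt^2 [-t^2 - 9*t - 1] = -2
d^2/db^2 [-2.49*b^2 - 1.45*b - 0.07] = -4.98000000000000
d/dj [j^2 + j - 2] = 2*j + 1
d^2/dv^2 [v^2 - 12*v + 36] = 2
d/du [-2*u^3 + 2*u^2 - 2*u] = -6*u^2 + 4*u - 2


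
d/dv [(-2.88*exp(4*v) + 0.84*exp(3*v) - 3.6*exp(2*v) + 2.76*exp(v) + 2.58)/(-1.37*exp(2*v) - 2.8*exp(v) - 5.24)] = (7.8912*exp(5*v) + 23.0412*exp(4*v) + 55.6608*exp(3*v) + 0.6564*exp(2*v) + 44.7972*exp(v) - 7.2384)*exp(v)/(1.8769*exp(4*v) + 7.672*exp(3*v) + 22.1976*exp(2*v) + 29.344*exp(v) + 27.4576)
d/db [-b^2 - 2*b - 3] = -2*b - 2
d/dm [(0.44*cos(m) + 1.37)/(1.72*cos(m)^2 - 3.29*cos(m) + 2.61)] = (0.7568*cos(m)^2 + 4.7128*cos(m) - 5.6557)*sin(m)/(2.9584*cos(m)^4 - 11.3176*cos(m)^3 + 19.8025*cos(m)^2 - 17.1738*cos(m) + 6.8121)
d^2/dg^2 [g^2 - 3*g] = 2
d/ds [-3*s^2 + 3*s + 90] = 3 - 6*s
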